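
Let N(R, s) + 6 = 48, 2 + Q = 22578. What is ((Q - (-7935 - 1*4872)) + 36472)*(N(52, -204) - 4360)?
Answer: -310269890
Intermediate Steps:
Q = 22576 (Q = -2 + 22578 = 22576)
N(R, s) = 42 (N(R, s) = -6 + 48 = 42)
((Q - (-7935 - 1*4872)) + 36472)*(N(52, -204) - 4360) = ((22576 - (-7935 - 1*4872)) + 36472)*(42 - 4360) = ((22576 - (-7935 - 4872)) + 36472)*(-4318) = ((22576 - 1*(-12807)) + 36472)*(-4318) = ((22576 + 12807) + 36472)*(-4318) = (35383 + 36472)*(-4318) = 71855*(-4318) = -310269890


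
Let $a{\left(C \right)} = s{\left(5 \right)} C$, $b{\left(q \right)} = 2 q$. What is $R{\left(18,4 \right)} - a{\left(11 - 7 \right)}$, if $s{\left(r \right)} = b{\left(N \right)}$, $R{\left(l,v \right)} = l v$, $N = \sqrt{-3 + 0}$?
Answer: $72 - 8 i \sqrt{3} \approx 72.0 - 13.856 i$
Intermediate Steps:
$N = i \sqrt{3}$ ($N = \sqrt{-3} = i \sqrt{3} \approx 1.732 i$)
$s{\left(r \right)} = 2 i \sqrt{3}$
$a{\left(C \right)} = 2 i C \sqrt{3}$ ($a{\left(C \right)} = 2 i \sqrt{3} C = 2 i C \sqrt{3}$)
$R{\left(18,4 \right)} - a{\left(11 - 7 \right)} = 18 \cdot 4 - 2 i \left(11 - 7\right) \sqrt{3} = 72 - 2 i \left(11 - 7\right) \sqrt{3} = 72 - 2 i 4 \sqrt{3} = 72 - 8 i \sqrt{3}$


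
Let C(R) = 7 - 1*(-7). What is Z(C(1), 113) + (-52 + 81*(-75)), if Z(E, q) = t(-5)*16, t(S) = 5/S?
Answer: -6143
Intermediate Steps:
C(R) = 14 (C(R) = 7 + 7 = 14)
Z(E, q) = -16 (Z(E, q) = (5/(-5))*16 = (5*(-⅕))*16 = -1*16 = -16)
Z(C(1), 113) + (-52 + 81*(-75)) = -16 + (-52 + 81*(-75)) = -16 + (-52 - 6075) = -16 - 6127 = -6143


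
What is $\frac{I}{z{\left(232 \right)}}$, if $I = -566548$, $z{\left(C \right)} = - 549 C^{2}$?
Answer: $\frac{141637}{7387344} \approx 0.019173$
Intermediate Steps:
$\frac{I}{z{\left(232 \right)}} = - \frac{566548}{\left(-549\right) 232^{2}} = - \frac{566548}{\left(-549\right) 53824} = - \frac{566548}{-29549376} = \left(-566548\right) \left(- \frac{1}{29549376}\right) = \frac{141637}{7387344}$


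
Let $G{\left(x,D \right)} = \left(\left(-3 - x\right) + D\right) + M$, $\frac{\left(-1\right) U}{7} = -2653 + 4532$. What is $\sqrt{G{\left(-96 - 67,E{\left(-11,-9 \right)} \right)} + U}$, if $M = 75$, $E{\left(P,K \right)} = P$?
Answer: $i \sqrt{12929} \approx 113.71 i$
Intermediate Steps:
$U = -13153$ ($U = - 7 \left(-2653 + 4532\right) = \left(-7\right) 1879 = -13153$)
$G{\left(x,D \right)} = 72 + D - x$ ($G{\left(x,D \right)} = \left(\left(-3 - x\right) + D\right) + 75 = \left(-3 + D - x\right) + 75 = 72 + D - x$)
$\sqrt{G{\left(-96 - 67,E{\left(-11,-9 \right)} \right)} + U} = \sqrt{\left(72 - 11 - \left(-96 - 67\right)\right) - 13153} = \sqrt{\left(72 - 11 - -163\right) - 13153} = \sqrt{\left(72 - 11 + 163\right) - 13153} = \sqrt{224 - 13153} = \sqrt{-12929} = i \sqrt{12929}$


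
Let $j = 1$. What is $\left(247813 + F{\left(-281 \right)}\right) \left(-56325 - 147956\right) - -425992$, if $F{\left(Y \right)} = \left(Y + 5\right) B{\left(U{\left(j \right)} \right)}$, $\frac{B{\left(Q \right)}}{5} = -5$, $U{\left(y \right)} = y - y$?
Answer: $-52032600361$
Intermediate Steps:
$U{\left(y \right)} = 0$
$B{\left(Q \right)} = -25$ ($B{\left(Q \right)} = 5 \left(-5\right) = -25$)
$F{\left(Y \right)} = -125 - 25 Y$ ($F{\left(Y \right)} = \left(Y + 5\right) \left(-25\right) = \left(5 + Y\right) \left(-25\right) = -125 - 25 Y$)
$\left(247813 + F{\left(-281 \right)}\right) \left(-56325 - 147956\right) - -425992 = \left(247813 - -6900\right) \left(-56325 - 147956\right) - -425992 = \left(247813 + \left(-125 + 7025\right)\right) \left(-56325 - 147956\right) + 425992 = \left(247813 + 6900\right) \left(-56325 - 147956\right) + 425992 = 254713 \left(-204281\right) + 425992 = -52033026353 + 425992 = -52032600361$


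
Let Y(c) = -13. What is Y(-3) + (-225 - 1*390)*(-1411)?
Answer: 867752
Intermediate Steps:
Y(-3) + (-225 - 1*390)*(-1411) = -13 + (-225 - 1*390)*(-1411) = -13 + (-225 - 390)*(-1411) = -13 - 615*(-1411) = -13 + 867765 = 867752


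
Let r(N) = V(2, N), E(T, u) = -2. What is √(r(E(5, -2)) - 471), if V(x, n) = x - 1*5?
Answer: I*√474 ≈ 21.772*I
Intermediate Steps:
V(x, n) = -5 + x (V(x, n) = x - 5 = -5 + x)
r(N) = -3 (r(N) = -5 + 2 = -3)
√(r(E(5, -2)) - 471) = √(-3 - 471) = √(-474) = I*√474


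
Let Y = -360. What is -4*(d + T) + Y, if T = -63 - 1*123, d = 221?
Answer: -500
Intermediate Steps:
T = -186 (T = -63 - 123 = -186)
-4*(d + T) + Y = -4*(221 - 186) - 360 = -4*35 - 360 = -140 - 360 = -500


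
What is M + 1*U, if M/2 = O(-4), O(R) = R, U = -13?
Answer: -21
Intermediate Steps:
M = -8 (M = 2*(-4) = -8)
M + 1*U = -8 + 1*(-13) = -8 - 13 = -21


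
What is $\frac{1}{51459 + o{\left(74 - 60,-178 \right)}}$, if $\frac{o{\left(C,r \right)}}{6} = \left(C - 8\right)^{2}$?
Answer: $\frac{1}{51675} \approx 1.9352 \cdot 10^{-5}$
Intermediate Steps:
$o{\left(C,r \right)} = 6 \left(-8 + C\right)^{2}$ ($o{\left(C,r \right)} = 6 \left(C - 8\right)^{2} = 6 \left(-8 + C\right)^{2}$)
$\frac{1}{51459 + o{\left(74 - 60,-178 \right)}} = \frac{1}{51459 + 6 \left(-8 + \left(74 - 60\right)\right)^{2}} = \frac{1}{51459 + 6 \left(-8 + 14\right)^{2}} = \frac{1}{51459 + 6 \cdot 6^{2}} = \frac{1}{51459 + 6 \cdot 36} = \frac{1}{51459 + 216} = \frac{1}{51675}$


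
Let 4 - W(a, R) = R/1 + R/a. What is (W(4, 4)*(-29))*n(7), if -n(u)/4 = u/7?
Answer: -116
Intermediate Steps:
n(u) = -4*u/7
W(a, R) = 4 - R - R/a (W(a, R) = 4 - (R/1 + R/a) = 4 - (R*1 + R/a) = 4 - (R + R/a) = 4 + (-R - R/a) = 4 - R - R/a)
(W(4, 4)*(-29))*n(7) = ((4 - 1*4 - 1*4/4)*(-29))*(-4/7*7) = ((4 - 4 - 1*4*¼)*(-29))*(-4) = ((4 - 4 - 1)*(-29))*(-4) = -1*(-29)*(-4) = 29*(-4) = -116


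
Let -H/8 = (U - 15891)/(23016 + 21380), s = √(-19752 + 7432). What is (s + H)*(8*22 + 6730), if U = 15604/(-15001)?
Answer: 3292732388940/166496099 + 27624*I*√770 ≈ 19777.0 + 7.6654e+5*I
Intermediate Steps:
U = -15604/15001 (U = 15604*(-1/15001) = -15604/15001 ≈ -1.0402)
s = 4*I*√770 (s = √(-12320) = 4*I*√770 ≈ 111.0*I)
H = 476792990/166496099 (H = -8*(-15604/15001 - 15891)/(23016 + 21380) = -(-1907171960)/(15001*44396) = -8*(-238396495/665984396) = 476792990/166496099 ≈ 2.8637)
(s + H)*(8*22 + 6730) = (4*I*√770 + 476792990/166496099)*(8*22 + 6730) = (476792990/166496099 + 4*I*√770)*(176 + 6730) = (476792990/166496099 + 4*I*√770)*6906 = 3292732388940/166496099 + 27624*I*√770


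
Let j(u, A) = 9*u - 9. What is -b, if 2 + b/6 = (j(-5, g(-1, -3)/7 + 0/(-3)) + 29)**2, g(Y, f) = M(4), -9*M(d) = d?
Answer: -3738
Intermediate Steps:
M(d) = -d/9
g(Y, f) = -4/9 (g(Y, f) = -1/9*4 = -4/9)
j(u, A) = -9 + 9*u
b = 3738 (b = -12 + 6*((-9 + 9*(-5)) + 29)**2 = -12 + 6*((-9 - 45) + 29)**2 = -12 + 6*(-54 + 29)**2 = -12 + 6*(-25)**2 = -12 + 6*625 = -12 + 3750 = 3738)
-b = -1*3738 = -3738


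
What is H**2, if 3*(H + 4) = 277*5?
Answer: 1885129/9 ≈ 2.0946e+5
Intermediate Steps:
H = 1373/3 (H = -4 + (277*5)/3 = -4 + (1/3)*1385 = -4 + 1385/3 = 1373/3 ≈ 457.67)
H**2 = (1373/3)**2 = 1885129/9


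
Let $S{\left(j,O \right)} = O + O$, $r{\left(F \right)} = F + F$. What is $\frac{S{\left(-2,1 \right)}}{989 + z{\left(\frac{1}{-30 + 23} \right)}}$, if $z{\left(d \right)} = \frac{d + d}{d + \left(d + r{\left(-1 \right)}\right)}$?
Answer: $\frac{16}{7913} \approx 0.002022$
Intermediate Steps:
$r{\left(F \right)} = 2 F$
$S{\left(j,O \right)} = 2 O$
$z{\left(d \right)} = \frac{2 d}{-2 + 2 d}$ ($z{\left(d \right)} = \frac{d + d}{d + \left(d + 2 \left(-1\right)\right)} = \frac{2 d}{d + \left(d - 2\right)} = \frac{2 d}{d + \left(-2 + d\right)} = \frac{2 d}{-2 + 2 d}$)
$\frac{S{\left(-2,1 \right)}}{989 + z{\left(\frac{1}{-30 + 23} \right)}} = \frac{2 \cdot 1}{989 + \frac{1}{\left(-30 + 23\right) \left(-1 + \frac{1}{-30 + 23}\right)}} = \frac{1}{989 + \frac{1}{\left(-7\right) \left(-1 + \frac{1}{-7}\right)}} 2 = \frac{1}{989 - \frac{1}{7 \left(-1 - \frac{1}{7}\right)}} 2 = \frac{1}{989 - \frac{1}{7 \left(- \frac{8}{7}\right)}} 2 = \frac{1}{989 - - \frac{1}{8}} \cdot 2 = \frac{1}{989 + \frac{1}{8}} \cdot 2 = \frac{1}{\frac{7913}{8}} \cdot 2 = \frac{8}{7913} \cdot 2 = \frac{16}{7913}$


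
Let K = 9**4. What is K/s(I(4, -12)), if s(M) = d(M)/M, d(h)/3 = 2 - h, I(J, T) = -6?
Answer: -6561/4 ≈ -1640.3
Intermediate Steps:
d(h) = 6 - 3*h (d(h) = 3*(2 - h) = 6 - 3*h)
s(M) = (6 - 3*M)/M
K = 6561
K/s(I(4, -12)) = 6561/(-3 + 6/(-6)) = 6561/(-3 + 6*(-1/6)) = 6561/(-3 - 1) = 6561/(-4) = 6561*(-1/4) = -6561/4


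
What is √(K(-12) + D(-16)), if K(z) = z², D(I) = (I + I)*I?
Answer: 4*√41 ≈ 25.612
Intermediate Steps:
D(I) = 2*I² (D(I) = (2*I)*I = 2*I²)
√(K(-12) + D(-16)) = √((-12)² + 2*(-16)²) = √(144 + 2*256) = √(144 + 512) = √656 = 4*√41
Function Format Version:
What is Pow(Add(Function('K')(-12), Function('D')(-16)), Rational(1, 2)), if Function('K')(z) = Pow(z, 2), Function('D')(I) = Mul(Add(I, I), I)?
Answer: Mul(4, Pow(41, Rational(1, 2))) ≈ 25.612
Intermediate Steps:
Function('D')(I) = Mul(2, Pow(I, 2)) (Function('D')(I) = Mul(Mul(2, I), I) = Mul(2, Pow(I, 2)))
Pow(Add(Function('K')(-12), Function('D')(-16)), Rational(1, 2)) = Pow(Add(Pow(-12, 2), Mul(2, Pow(-16, 2))), Rational(1, 2)) = Pow(Add(144, Mul(2, 256)), Rational(1, 2)) = Pow(Add(144, 512), Rational(1, 2)) = Pow(656, Rational(1, 2)) = Mul(4, Pow(41, Rational(1, 2)))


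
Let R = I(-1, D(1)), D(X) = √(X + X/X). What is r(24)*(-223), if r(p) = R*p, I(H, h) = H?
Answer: 5352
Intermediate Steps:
D(X) = √(1 + X) (D(X) = √(X + 1) = √(1 + X))
R = -1
r(p) = -p
r(24)*(-223) = -1*24*(-223) = -24*(-223) = 5352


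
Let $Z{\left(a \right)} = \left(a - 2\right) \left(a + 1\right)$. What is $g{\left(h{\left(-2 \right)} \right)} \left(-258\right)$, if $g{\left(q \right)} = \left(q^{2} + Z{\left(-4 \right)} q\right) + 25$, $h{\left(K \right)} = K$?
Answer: $1806$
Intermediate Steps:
$Z{\left(a \right)} = \left(1 + a\right) \left(-2 + a\right)$ ($Z{\left(a \right)} = \left(-2 + a\right) \left(1 + a\right) = \left(1 + a\right) \left(-2 + a\right)$)
$g{\left(q \right)} = 25 + q^{2} + 18 q$ ($g{\left(q \right)} = \left(q^{2} + \left(-2 + \left(-4\right)^{2} - -4\right) q\right) + 25 = \left(q^{2} + \left(-2 + 16 + 4\right) q\right) + 25 = \left(q^{2} + 18 q\right) + 25 = 25 + q^{2} + 18 q$)
$g{\left(h{\left(-2 \right)} \right)} \left(-258\right) = \left(25 + \left(-2\right)^{2} + 18 \left(-2\right)\right) \left(-258\right) = \left(25 + 4 - 36\right) \left(-258\right) = \left(-7\right) \left(-258\right) = 1806$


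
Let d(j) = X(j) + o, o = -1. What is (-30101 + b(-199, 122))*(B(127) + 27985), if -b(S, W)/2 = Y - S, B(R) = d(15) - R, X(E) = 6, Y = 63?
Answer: -853304375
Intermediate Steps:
d(j) = 5 (d(j) = 6 - 1 = 5)
B(R) = 5 - R
b(S, W) = -126 + 2*S (b(S, W) = -2*(63 - S) = -126 + 2*S)
(-30101 + b(-199, 122))*(B(127) + 27985) = (-30101 + (-126 + 2*(-199)))*((5 - 1*127) + 27985) = (-30101 + (-126 - 398))*((5 - 127) + 27985) = (-30101 - 524)*(-122 + 27985) = -30625*27863 = -853304375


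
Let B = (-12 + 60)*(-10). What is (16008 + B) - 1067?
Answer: 14461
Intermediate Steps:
B = -480 (B = 48*(-10) = -480)
(16008 + B) - 1067 = (16008 - 480) - 1067 = 15528 - 1067 = 14461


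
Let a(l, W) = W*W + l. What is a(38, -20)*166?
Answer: 72708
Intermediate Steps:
a(l, W) = l + W² (a(l, W) = W² + l = l + W²)
a(38, -20)*166 = (38 + (-20)²)*166 = (38 + 400)*166 = 438*166 = 72708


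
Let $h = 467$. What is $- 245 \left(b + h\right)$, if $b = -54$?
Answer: $-101185$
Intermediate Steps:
$- 245 \left(b + h\right) = - 245 \left(-54 + 467\right) = \left(-245\right) 413 = -101185$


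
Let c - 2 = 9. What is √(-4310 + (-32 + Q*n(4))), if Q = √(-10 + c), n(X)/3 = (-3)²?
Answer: I*√4315 ≈ 65.689*I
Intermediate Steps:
c = 11 (c = 2 + 9 = 11)
n(X) = 27 (n(X) = 3*(-3)² = 3*9 = 27)
Q = 1 (Q = √(-10 + 11) = √1 = 1)
√(-4310 + (-32 + Q*n(4))) = √(-4310 + (-32 + 1*27)) = √(-4310 + (-32 + 27)) = √(-4310 - 5) = √(-4315) = I*√4315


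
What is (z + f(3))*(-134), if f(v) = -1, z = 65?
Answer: -8576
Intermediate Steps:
(z + f(3))*(-134) = (65 - 1)*(-134) = 64*(-134) = -8576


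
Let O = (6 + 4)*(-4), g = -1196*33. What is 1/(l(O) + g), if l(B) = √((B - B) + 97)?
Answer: -39468/1557722927 - √97/1557722927 ≈ -2.5343e-5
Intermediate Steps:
g = -39468
O = -40 (O = 10*(-4) = -40)
l(B) = √97 (l(B) = √(0 + 97) = √97)
1/(l(O) + g) = 1/(√97 - 39468) = 1/(-39468 + √97)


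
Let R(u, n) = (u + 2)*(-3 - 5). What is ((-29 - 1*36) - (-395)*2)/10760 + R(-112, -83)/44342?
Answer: 4161675/47711992 ≈ 0.087225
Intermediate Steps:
R(u, n) = -16 - 8*u (R(u, n) = (2 + u)*(-8) = -16 - 8*u)
((-29 - 1*36) - (-395)*2)/10760 + R(-112, -83)/44342 = ((-29 - 1*36) - (-395)*2)/10760 + (-16 - 8*(-112))/44342 = ((-29 - 36) - 79*(-10))*(1/10760) + (-16 + 896)*(1/44342) = (-65 + 790)*(1/10760) + 880*(1/44342) = 725*(1/10760) + 440/22171 = 145/2152 + 440/22171 = 4161675/47711992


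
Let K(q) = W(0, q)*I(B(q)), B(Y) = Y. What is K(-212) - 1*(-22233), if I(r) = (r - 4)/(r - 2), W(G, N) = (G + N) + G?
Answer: 2356035/107 ≈ 22019.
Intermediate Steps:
W(G, N) = N + 2*G
I(r) = (-4 + r)/(-2 + r)
K(q) = q*(-4 + q)/(-2 + q) (K(q) = (q + 2*0)*((-4 + q)/(-2 + q)) = (q + 0)*((-4 + q)/(-2 + q)) = q*((-4 + q)/(-2 + q)) = q*(-4 + q)/(-2 + q))
K(-212) - 1*(-22233) = -212*(-4 - 212)/(-2 - 212) - 1*(-22233) = -212*(-216)/(-214) + 22233 = -212*(-1/214)*(-216) + 22233 = -22896/107 + 22233 = 2356035/107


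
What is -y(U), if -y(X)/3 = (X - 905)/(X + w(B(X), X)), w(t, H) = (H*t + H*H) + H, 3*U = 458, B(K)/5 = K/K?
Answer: -20313/219382 ≈ -0.092592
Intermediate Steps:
B(K) = 5 (B(K) = 5*(K/K) = 5*1 = 5)
U = 458/3 (U = (⅓)*458 = 458/3 ≈ 152.67)
w(t, H) = H + H² + H*t (w(t, H) = (H*t + H²) + H = (H² + H*t) + H = H + H² + H*t)
y(X) = -3*(-905 + X)/(X + X*(6 + X)) (y(X) = -3*(X - 905)/(X + X*(1 + X + 5)) = -3*(-905 + X)/(X + X*(6 + X)))
-y(U) = -3*(905 - 1*458/3)/(458/3*(7 + 458/3)) = -3*3*(905 - 458/3)/(458*479/3) = -3*3*3*2257/(458*479*3) = -1*20313/219382 = -20313/219382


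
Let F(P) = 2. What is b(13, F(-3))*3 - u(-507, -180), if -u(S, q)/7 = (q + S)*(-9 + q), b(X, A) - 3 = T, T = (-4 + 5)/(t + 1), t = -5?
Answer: 3635637/4 ≈ 9.0891e+5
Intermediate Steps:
T = -¼ (T = (-4 + 5)/(-5 + 1) = 1/(-4) = 1*(-¼) = -¼ ≈ -0.25000)
b(X, A) = 11/4 (b(X, A) = 3 - ¼ = 11/4)
u(S, q) = -7*(-9 + q)*(S + q) (u(S, q) = -7*(q + S)*(-9 + q) = -7*(S + q)*(-9 + q) = -7*(-9 + q)*(S + q))
b(13, F(-3))*3 - u(-507, -180) = (11/4)*3 - (-7*(-180)² + 63*(-507) + 63*(-180) - 7*(-507)*(-180)) = 33/4 - (-7*32400 - 31941 - 11340 - 638820) = 33/4 - (-226800 - 31941 - 11340 - 638820) = 33/4 - 1*(-908901) = 33/4 + 908901 = 3635637/4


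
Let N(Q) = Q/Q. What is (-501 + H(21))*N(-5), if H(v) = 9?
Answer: -492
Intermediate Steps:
N(Q) = 1
(-501 + H(21))*N(-5) = (-501 + 9)*1 = -492*1 = -492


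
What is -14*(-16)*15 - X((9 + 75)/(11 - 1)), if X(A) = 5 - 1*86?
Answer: 3441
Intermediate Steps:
X(A) = -81 (X(A) = 5 - 86 = -81)
-14*(-16)*15 - X((9 + 75)/(11 - 1)) = -14*(-16)*15 - 1*(-81) = 224*15 + 81 = 3360 + 81 = 3441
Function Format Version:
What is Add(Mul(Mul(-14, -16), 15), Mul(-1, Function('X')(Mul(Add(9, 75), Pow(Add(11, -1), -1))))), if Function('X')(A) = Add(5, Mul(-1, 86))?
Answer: 3441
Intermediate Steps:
Function('X')(A) = -81 (Function('X')(A) = Add(5, -86) = -81)
Add(Mul(Mul(-14, -16), 15), Mul(-1, Function('X')(Mul(Add(9, 75), Pow(Add(11, -1), -1))))) = Add(Mul(Mul(-14, -16), 15), Mul(-1, -81)) = Add(Mul(224, 15), 81) = Add(3360, 81) = 3441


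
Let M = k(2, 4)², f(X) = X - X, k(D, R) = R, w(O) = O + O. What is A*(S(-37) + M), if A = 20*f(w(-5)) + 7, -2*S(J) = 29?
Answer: 21/2 ≈ 10.500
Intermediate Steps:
w(O) = 2*O
f(X) = 0
S(J) = -29/2 (S(J) = -½*29 = -29/2)
M = 16 (M = 4² = 16)
A = 7 (A = 20*0 + 7 = 0 + 7 = 7)
A*(S(-37) + M) = 7*(-29/2 + 16) = 7*(3/2) = 21/2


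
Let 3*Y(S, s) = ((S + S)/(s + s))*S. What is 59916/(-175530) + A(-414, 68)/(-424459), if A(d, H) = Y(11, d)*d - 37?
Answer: -12716235272/37252644135 ≈ -0.34135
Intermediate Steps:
Y(S, s) = S²/(3*s) (Y(S, s) = (((S + S)/(s + s))*S)/3 = (((2*S)/((2*s)))*S)/3 = (((2*S)*(1/(2*s)))*S)/3 = ((S/s)*S)/3 = (S²/s)/3 = S²/(3*s))
A(d, H) = 10/3 (A(d, H) = ((⅓)*11²/d)*d - 37 = ((⅓)*121/d)*d - 37 = (121/(3*d))*d - 37 = 121/3 - 37 = 10/3)
59916/(-175530) + A(-414, 68)/(-424459) = 59916/(-175530) + (10/3)/(-424459) = 59916*(-1/175530) + (10/3)*(-1/424459) = -9986/29255 - 10/1273377 = -12716235272/37252644135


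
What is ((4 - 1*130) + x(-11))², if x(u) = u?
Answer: 18769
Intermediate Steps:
((4 - 1*130) + x(-11))² = ((4 - 1*130) - 11)² = ((4 - 130) - 11)² = (-126 - 11)² = (-137)² = 18769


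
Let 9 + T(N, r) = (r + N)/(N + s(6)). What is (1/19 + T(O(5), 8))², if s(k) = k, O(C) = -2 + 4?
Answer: 342225/5776 ≈ 59.249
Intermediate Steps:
O(C) = 2
T(N, r) = -9 + (N + r)/(6 + N) (T(N, r) = -9 + (r + N)/(N + 6) = -9 + (N + r)/(6 + N))
(1/19 + T(O(5), 8))² = (1/19 + (-54 + 8 - 8*2)/(6 + 2))² = (1/19 + (-54 + 8 - 16)/8)² = (1/19 + (⅛)*(-62))² = (1/19 - 31/4)² = (-585/76)² = 342225/5776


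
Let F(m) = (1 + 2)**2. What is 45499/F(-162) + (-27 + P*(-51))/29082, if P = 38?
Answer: 3366881/666 ≈ 5055.4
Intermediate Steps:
F(m) = 9 (F(m) = 3**2 = 9)
45499/F(-162) + (-27 + P*(-51))/29082 = 45499/9 + (-27 + 38*(-51))/29082 = 45499*(1/9) + (-27 - 1938)*(1/29082) = 45499/9 - 1965*1/29082 = 45499/9 - 5/74 = 3366881/666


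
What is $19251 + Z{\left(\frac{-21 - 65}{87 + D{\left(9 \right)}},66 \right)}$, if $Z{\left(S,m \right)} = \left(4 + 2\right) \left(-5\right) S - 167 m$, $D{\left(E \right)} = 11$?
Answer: $\frac{404511}{49} \approx 8255.3$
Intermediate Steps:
$Z{\left(S,m \right)} = - 167 m - 30 S$ ($Z{\left(S,m \right)} = 6 \left(-5\right) S - 167 m = - 30 S - 167 m = - 167 m - 30 S$)
$19251 + Z{\left(\frac{-21 - 65}{87 + D{\left(9 \right)}},66 \right)} = 19251 - \left(11022 + 30 \frac{-21 - 65}{87 + 11}\right) = 19251 - \left(11022 + 30 \left(- \frac{86}{98}\right)\right) = 19251 - \left(11022 + 30 \left(\left(-86\right) \frac{1}{98}\right)\right) = 19251 - \frac{538788}{49} = \frac{404511}{49}$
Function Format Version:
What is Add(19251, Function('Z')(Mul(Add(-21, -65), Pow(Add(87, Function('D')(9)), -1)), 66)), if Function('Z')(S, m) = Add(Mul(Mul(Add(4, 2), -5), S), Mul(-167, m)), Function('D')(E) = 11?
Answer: Rational(404511, 49) ≈ 8255.3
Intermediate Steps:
Function('Z')(S, m) = Add(Mul(-167, m), Mul(-30, S)) (Function('Z')(S, m) = Add(Mul(Mul(6, -5), S), Mul(-167, m)) = Add(Mul(-30, S), Mul(-167, m)) = Add(Mul(-167, m), Mul(-30, S)))
Add(19251, Function('Z')(Mul(Add(-21, -65), Pow(Add(87, Function('D')(9)), -1)), 66)) = Add(19251, Add(Mul(-167, 66), Mul(-30, Mul(Add(-21, -65), Pow(Add(87, 11), -1))))) = Add(19251, Add(-11022, Mul(-30, Mul(-86, Pow(98, -1))))) = Add(19251, Add(-11022, Mul(-30, Mul(-86, Rational(1, 98))))) = Add(19251, Add(-11022, Mul(-30, Rational(-43, 49)))) = Add(19251, Add(-11022, Rational(1290, 49))) = Add(19251, Rational(-538788, 49)) = Rational(404511, 49)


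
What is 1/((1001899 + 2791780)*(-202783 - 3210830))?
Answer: -1/12950151952227 ≈ -7.7219e-14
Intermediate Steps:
1/((1001899 + 2791780)*(-202783 - 3210830)) = 1/(3793679*(-3413613)) = 1/(-12950151952227) = -1/12950151952227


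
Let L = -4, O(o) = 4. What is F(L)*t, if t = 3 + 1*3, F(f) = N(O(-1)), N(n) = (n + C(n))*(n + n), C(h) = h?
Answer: 384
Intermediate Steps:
N(n) = 4*n**2 (N(n) = (n + n)*(n + n) = (2*n)*(2*n) = 4*n**2)
F(f) = 64 (F(f) = 4*4**2 = 4*16 = 64)
t = 6 (t = 3 + 3 = 6)
F(L)*t = 64*6 = 384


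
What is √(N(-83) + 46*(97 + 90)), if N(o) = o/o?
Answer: √8603 ≈ 92.752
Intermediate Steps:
N(o) = 1
√(N(-83) + 46*(97 + 90)) = √(1 + 46*(97 + 90)) = √(1 + 46*187) = √(1 + 8602) = √8603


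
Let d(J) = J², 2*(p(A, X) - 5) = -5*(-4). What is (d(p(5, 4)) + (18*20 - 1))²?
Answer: 341056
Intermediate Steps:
p(A, X) = 15 (p(A, X) = 5 + (-5*(-4))/2 = 5 + (½)*20 = 5 + 10 = 15)
(d(p(5, 4)) + (18*20 - 1))² = (15² + (18*20 - 1))² = (225 + (360 - 1))² = (225 + 359)² = 584² = 341056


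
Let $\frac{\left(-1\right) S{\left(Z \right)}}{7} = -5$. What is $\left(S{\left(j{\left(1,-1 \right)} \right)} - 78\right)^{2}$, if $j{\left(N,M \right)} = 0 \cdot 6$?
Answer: $1849$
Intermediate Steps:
$j{\left(N,M \right)} = 0$
$S{\left(Z \right)} = 35$ ($S{\left(Z \right)} = \left(-7\right) \left(-5\right) = 35$)
$\left(S{\left(j{\left(1,-1 \right)} \right)} - 78\right)^{2} = \left(35 - 78\right)^{2} = \left(-43\right)^{2} = 1849$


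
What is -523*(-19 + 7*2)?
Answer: 2615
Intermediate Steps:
-523*(-19 + 7*2) = -523*(-19 + 14) = -523*(-5) = 2615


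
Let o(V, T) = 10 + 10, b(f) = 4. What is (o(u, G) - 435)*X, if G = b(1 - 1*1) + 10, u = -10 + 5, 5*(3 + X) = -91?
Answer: 8798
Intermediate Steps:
X = -106/5 (X = -3 + (⅕)*(-91) = -3 - 91/5 = -106/5 ≈ -21.200)
u = -5
G = 14 (G = 4 + 10 = 14)
o(V, T) = 20
(o(u, G) - 435)*X = (20 - 435)*(-106/5) = -415*(-106/5) = 8798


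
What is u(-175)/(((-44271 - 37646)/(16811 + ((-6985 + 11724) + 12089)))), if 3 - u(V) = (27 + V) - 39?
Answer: -6391410/81917 ≈ -78.023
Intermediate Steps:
u(V) = 15 - V (u(V) = 3 - ((27 + V) - 39) = 3 - (-12 + V) = 3 + (12 - V) = 15 - V)
u(-175)/(((-44271 - 37646)/(16811 + ((-6985 + 11724) + 12089)))) = (15 - 1*(-175))/(((-44271 - 37646)/(16811 + ((-6985 + 11724) + 12089)))) = (15 + 175)/((-81917/(16811 + (4739 + 12089)))) = 190/((-81917/(16811 + 16828))) = 190/((-81917/33639)) = 190/((-81917*1/33639)) = 190/(-81917/33639) = 190*(-33639/81917) = -6391410/81917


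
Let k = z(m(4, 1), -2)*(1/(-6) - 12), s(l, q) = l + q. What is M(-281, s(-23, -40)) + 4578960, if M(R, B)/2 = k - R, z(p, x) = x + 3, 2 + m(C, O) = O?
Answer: 13738493/3 ≈ 4.5795e+6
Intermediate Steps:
m(C, O) = -2 + O
z(p, x) = 3 + x
k = -73/6 (k = (3 - 2)*(1/(-6) - 12) = 1*(-1/6 - 12) = 1*(-73/6) = -73/6 ≈ -12.167)
M(R, B) = -73/3 - 2*R (M(R, B) = 2*(-73/6 - R) = -73/3 - 2*R)
M(-281, s(-23, -40)) + 4578960 = (-73/3 - 2*(-281)) + 4578960 = (-73/3 + 562) + 4578960 = 1613/3 + 4578960 = 13738493/3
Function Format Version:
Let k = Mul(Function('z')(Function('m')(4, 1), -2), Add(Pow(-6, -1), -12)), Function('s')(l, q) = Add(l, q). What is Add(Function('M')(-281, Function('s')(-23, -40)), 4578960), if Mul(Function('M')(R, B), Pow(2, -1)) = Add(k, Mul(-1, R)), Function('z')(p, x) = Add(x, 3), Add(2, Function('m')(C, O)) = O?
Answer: Rational(13738493, 3) ≈ 4.5795e+6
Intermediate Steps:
Function('m')(C, O) = Add(-2, O)
Function('z')(p, x) = Add(3, x)
k = Rational(-73, 6) (k = Mul(Add(3, -2), Add(Pow(-6, -1), -12)) = Mul(1, Add(Rational(-1, 6), -12)) = Mul(1, Rational(-73, 6)) = Rational(-73, 6) ≈ -12.167)
Function('M')(R, B) = Add(Rational(-73, 3), Mul(-2, R)) (Function('M')(R, B) = Mul(2, Add(Rational(-73, 6), Mul(-1, R))) = Add(Rational(-73, 3), Mul(-2, R)))
Add(Function('M')(-281, Function('s')(-23, -40)), 4578960) = Add(Add(Rational(-73, 3), Mul(-2, -281)), 4578960) = Add(Add(Rational(-73, 3), 562), 4578960) = Add(Rational(1613, 3), 4578960) = Rational(13738493, 3)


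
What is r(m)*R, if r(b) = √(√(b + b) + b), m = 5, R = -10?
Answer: -10*√(5 + √10) ≈ -28.570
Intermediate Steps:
r(b) = √(b + √2*√b) (r(b) = √(√(2*b) + b) = √(√2*√b + b) = √(b + √2*√b))
r(m)*R = √(5 + √2*√5)*(-10) = √(5 + √10)*(-10) = -10*√(5 + √10)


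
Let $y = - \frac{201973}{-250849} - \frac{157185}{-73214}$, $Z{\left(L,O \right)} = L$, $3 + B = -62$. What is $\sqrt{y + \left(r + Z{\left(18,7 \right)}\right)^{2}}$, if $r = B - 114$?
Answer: $\frac{\sqrt{8744082127160479809443798}}{18365658686} \approx 161.01$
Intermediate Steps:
$B = -65$ ($B = -3 - 62 = -65$)
$y = \frac{54216951287}{18365658686}$ ($y = \left(-201973\right) \left(- \frac{1}{250849}\right) - - \frac{157185}{73214} = \frac{201973}{250849} + \frac{157185}{73214} = \frac{54216951287}{18365658686} \approx 2.9521$)
$r = -179$ ($r = -65 - 114 = -179$)
$\sqrt{y + \left(r + Z{\left(18,7 \right)}\right)^{2}} = \sqrt{\frac{54216951287}{18365658686} + \left(-179 + 18\right)^{2}} = \sqrt{\frac{54216951287}{18365658686} + \left(-161\right)^{2}} = \sqrt{\frac{54216951287}{18365658686} + 25921} = \sqrt{\frac{476110455751093}{18365658686}} = \frac{\sqrt{8744082127160479809443798}}{18365658686}$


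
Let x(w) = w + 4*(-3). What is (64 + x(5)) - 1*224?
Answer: -167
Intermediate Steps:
x(w) = -12 + w (x(w) = w - 12 = -12 + w)
(64 + x(5)) - 1*224 = (64 + (-12 + 5)) - 1*224 = (64 - 7) - 224 = 57 - 224 = -167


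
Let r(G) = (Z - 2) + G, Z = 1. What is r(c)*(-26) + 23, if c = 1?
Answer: 23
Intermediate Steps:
r(G) = -1 + G (r(G) = (1 - 2) + G = -1 + G)
r(c)*(-26) + 23 = (-1 + 1)*(-26) + 23 = 0*(-26) + 23 = 0 + 23 = 23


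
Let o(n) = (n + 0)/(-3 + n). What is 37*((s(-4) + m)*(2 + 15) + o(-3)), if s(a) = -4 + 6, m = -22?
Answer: -25123/2 ≈ -12562.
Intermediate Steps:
s(a) = 2
o(n) = n/(-3 + n)
37*((s(-4) + m)*(2 + 15) + o(-3)) = 37*((2 - 22)*(2 + 15) - 3/(-3 - 3)) = 37*(-20*17 - 3/(-6)) = 37*(-340 - 3*(-⅙)) = 37*(-340 + ½) = 37*(-679/2) = -25123/2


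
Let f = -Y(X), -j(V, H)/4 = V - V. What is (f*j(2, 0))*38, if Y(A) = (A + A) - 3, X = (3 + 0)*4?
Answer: 0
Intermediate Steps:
j(V, H) = 0 (j(V, H) = -4*(V - V) = -4*0 = 0)
X = 12 (X = 3*4 = 12)
Y(A) = -3 + 2*A (Y(A) = 2*A - 3 = -3 + 2*A)
f = -21 (f = -(-3 + 2*12) = -(-3 + 24) = -1*21 = -21)
(f*j(2, 0))*38 = -21*0*38 = 0*38 = 0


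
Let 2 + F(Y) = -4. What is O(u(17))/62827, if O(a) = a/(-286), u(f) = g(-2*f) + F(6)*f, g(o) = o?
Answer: 68/8984261 ≈ 7.5688e-6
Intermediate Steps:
F(Y) = -6 (F(Y) = -2 - 4 = -6)
u(f) = -8*f (u(f) = -2*f - 6*f = -8*f)
O(a) = -a/286 (O(a) = a*(-1/286) = -a/286)
O(u(17))/62827 = -(-4)*17/143/62827 = -1/286*(-136)*(1/62827) = (68/143)*(1/62827) = 68/8984261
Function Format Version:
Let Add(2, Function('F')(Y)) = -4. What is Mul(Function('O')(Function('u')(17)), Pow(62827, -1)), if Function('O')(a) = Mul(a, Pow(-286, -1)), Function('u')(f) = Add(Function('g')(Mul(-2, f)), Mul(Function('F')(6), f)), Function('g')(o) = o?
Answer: Rational(68, 8984261) ≈ 7.5688e-6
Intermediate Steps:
Function('F')(Y) = -6 (Function('F')(Y) = Add(-2, -4) = -6)
Function('u')(f) = Mul(-8, f) (Function('u')(f) = Add(Mul(-2, f), Mul(-6, f)) = Mul(-8, f))
Function('O')(a) = Mul(Rational(-1, 286), a) (Function('O')(a) = Mul(a, Rational(-1, 286)) = Mul(Rational(-1, 286), a))
Mul(Function('O')(Function('u')(17)), Pow(62827, -1)) = Mul(Mul(Rational(-1, 286), Mul(-8, 17)), Pow(62827, -1)) = Mul(Mul(Rational(-1, 286), -136), Rational(1, 62827)) = Mul(Rational(68, 143), Rational(1, 62827)) = Rational(68, 8984261)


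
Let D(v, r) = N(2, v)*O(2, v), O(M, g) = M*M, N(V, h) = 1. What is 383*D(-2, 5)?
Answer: 1532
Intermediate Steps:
O(M, g) = M²
D(v, r) = 4 (D(v, r) = 1*2² = 1*4 = 4)
383*D(-2, 5) = 383*4 = 1532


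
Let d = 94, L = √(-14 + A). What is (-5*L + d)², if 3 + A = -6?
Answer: 8261 - 940*I*√23 ≈ 8261.0 - 4508.1*I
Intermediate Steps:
A = -9 (A = -3 - 6 = -9)
L = I*√23 (L = √(-14 - 9) = √(-23) = I*√23 ≈ 4.7958*I)
(-5*L + d)² = (-5*I*√23 + 94)² = (94 - 5*I*√23)²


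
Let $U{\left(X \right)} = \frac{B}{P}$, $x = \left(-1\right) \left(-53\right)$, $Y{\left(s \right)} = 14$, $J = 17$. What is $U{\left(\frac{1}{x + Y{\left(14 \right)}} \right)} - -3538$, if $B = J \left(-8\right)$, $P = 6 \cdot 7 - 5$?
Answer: $\frac{130770}{37} \approx 3534.3$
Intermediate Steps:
$P = 37$ ($P = 42 - 5 = 37$)
$x = 53$
$B = -136$ ($B = 17 \left(-8\right) = -136$)
$U{\left(X \right)} = - \frac{136}{37}$
$U{\left(\frac{1}{x + Y{\left(14 \right)}} \right)} - -3538 = - \frac{136}{37} - -3538 = - \frac{136}{37} + 3538 = \frac{130770}{37}$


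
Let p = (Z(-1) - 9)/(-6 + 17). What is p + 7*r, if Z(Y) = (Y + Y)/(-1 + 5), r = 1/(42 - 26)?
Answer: -75/176 ≈ -0.42614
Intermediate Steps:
r = 1/16 ≈ 0.062500
Z(Y) = Y/2 (Z(Y) = (2*Y)/4 = (2*Y)*(1/4) = Y/2)
p = -19/22 (p = ((1/2)*(-1) - 9)/(-6 + 17) = (-1/2 - 9)/11 = -19/2*1/11 = -19/22 ≈ -0.86364)
p + 7*r = -19/22 + 7*(1/16) = -19/22 + 7/16 = -75/176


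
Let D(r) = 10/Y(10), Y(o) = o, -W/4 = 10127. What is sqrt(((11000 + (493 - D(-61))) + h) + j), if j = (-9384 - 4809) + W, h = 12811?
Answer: I*sqrt(30398) ≈ 174.35*I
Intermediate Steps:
W = -40508 (W = -4*10127 = -40508)
j = -54701 (j = (-9384 - 4809) - 40508 = -14193 - 40508 = -54701)
D(r) = 1 (D(r) = 10/10 = 10*(1/10) = 1)
sqrt(((11000 + (493 - D(-61))) + h) + j) = sqrt(((11000 + (493 - 1*1)) + 12811) - 54701) = sqrt(((11000 + (493 - 1)) + 12811) - 54701) = sqrt(((11000 + 492) + 12811) - 54701) = sqrt((11492 + 12811) - 54701) = sqrt(24303 - 54701) = sqrt(-30398) = I*sqrt(30398)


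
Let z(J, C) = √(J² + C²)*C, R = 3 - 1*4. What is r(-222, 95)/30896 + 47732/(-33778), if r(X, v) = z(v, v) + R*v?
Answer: -738968391/521802544 + 9025*√2/30896 ≈ -1.0031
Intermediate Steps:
R = -1 (R = 3 - 4 = -1)
z(J, C) = C*√(C² + J²) (z(J, C) = √(C² + J²)*C = C*√(C² + J²))
r(X, v) = -v + v*√2*√(v²) (r(X, v) = v*√(v² + v²) - v = v*√(2*v²) - v = v*(√2*√(v²)) - v = v*√2*√(v²) - v = -v + v*√2*√(v²))
r(-222, 95)/30896 + 47732/(-33778) = (95*(-1 + √2*√(95²)))/30896 + 47732/(-33778) = (95*(-1 + √2*√9025))*(1/30896) + 47732*(-1/33778) = (95*(-1 + √2*95))*(1/30896) - 23866/16889 = (95*(-1 + 95*√2))*(1/30896) - 23866/16889 = (-95 + 9025*√2)*(1/30896) - 23866/16889 = (-95/30896 + 9025*√2/30896) - 23866/16889 = -738968391/521802544 + 9025*√2/30896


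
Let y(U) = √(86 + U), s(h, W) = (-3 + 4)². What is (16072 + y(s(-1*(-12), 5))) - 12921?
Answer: 3151 + √87 ≈ 3160.3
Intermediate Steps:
s(h, W) = 1 (s(h, W) = 1² = 1)
(16072 + y(s(-1*(-12), 5))) - 12921 = (16072 + √(86 + 1)) - 12921 = (16072 + √87) - 12921 = 3151 + √87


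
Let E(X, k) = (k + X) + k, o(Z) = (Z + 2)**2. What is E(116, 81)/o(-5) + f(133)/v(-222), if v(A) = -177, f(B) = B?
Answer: 16003/531 ≈ 30.137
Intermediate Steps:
o(Z) = (2 + Z)**2
E(X, k) = X + 2*k (E(X, k) = (X + k) + k = X + 2*k)
E(116, 81)/o(-5) + f(133)/v(-222) = (116 + 2*81)/((2 - 5)**2) + 133/(-177) = (116 + 162)/((-3)**2) + 133*(-1/177) = 278/9 - 133/177 = 16003/531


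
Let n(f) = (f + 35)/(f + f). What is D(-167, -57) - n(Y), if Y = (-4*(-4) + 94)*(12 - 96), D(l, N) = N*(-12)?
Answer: 360889/528 ≈ 683.50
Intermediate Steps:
D(l, N) = -12*N
Y = -9240 (Y = (16 + 94)*(-84) = 110*(-84) = -9240)
n(f) = (35 + f)/(2*f) (n(f) = (35 + f)/((2*f)) = (35 + f)*(1/(2*f)) = (35 + f)/(2*f))
D(-167, -57) - n(Y) = -12*(-57) - (35 - 9240)/(2*(-9240)) = 684 - (-1)*(-9205)/(2*9240) = 684 - 1*263/528 = 684 - 263/528 = 360889/528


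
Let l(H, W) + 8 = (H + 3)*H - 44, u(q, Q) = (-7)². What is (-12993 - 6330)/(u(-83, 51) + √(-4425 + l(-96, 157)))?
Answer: 946827/2050 - 19323*√4451/2050 ≈ -166.99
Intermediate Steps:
u(q, Q) = 49
l(H, W) = -52 + H*(3 + H) (l(H, W) = -8 + ((H + 3)*H - 44) = -8 + ((3 + H)*H - 44) = -8 + (H*(3 + H) - 44) = -8 + (-44 + H*(3 + H)) = -52 + H*(3 + H))
(-12993 - 6330)/(u(-83, 51) + √(-4425 + l(-96, 157))) = (-12993 - 6330)/(49 + √(-4425 + (-52 + (-96)² + 3*(-96)))) = -19323/(49 + √(-4425 + (-52 + 9216 - 288))) = -19323/(49 + √(-4425 + 8876)) = -19323/(49 + √4451)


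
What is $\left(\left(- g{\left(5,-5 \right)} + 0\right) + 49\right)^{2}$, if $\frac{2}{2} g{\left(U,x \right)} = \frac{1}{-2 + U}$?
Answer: $\frac{21316}{9} \approx 2368.4$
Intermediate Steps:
$g{\left(U,x \right)} = \frac{1}{-2 + U}$
$\left(\left(- g{\left(5,-5 \right)} + 0\right) + 49\right)^{2} = \left(\left(- \frac{1}{-2 + 5} + 0\right) + 49\right)^{2} = \left(\left(- \frac{1}{3} + 0\right) + 49\right)^{2} = \left(- \frac{1}{3} + 49\right)^{2} = \left(\frac{146}{3}\right)^{2} = \frac{21316}{9}$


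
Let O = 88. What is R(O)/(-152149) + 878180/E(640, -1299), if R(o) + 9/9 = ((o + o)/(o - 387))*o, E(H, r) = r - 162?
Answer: -39950625372373/66464617011 ≈ -601.08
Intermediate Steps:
E(H, r) = -162 + r
R(o) = -1 + 2*o²/(-387 + o) (R(o) = -1 + ((o + o)/(o - 387))*o = -1 + ((2*o)/(-387 + o))*o = -1 + (2*o/(-387 + o))*o = -1 + 2*o²/(-387 + o))
R(O)/(-152149) + 878180/E(640, -1299) = ((387 - 1*88 + 2*88²)/(-387 + 88))/(-152149) + 878180/(-162 - 1299) = ((387 - 88 + 2*7744)/(-299))*(-1/152149) + 878180/(-1461) = -(387 - 88 + 15488)/299*(-1/152149) + 878180*(-1/1461) = -1/299*15787*(-1/152149) - 878180/1461 = -15787/299*(-1/152149) - 878180/1461 = 15787/45492551 - 878180/1461 = -39950625372373/66464617011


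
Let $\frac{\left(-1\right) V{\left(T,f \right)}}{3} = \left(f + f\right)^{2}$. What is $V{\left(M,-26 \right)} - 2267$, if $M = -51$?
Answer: $-10379$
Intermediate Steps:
$V{\left(T,f \right)} = - 12 f^{2}$ ($V{\left(T,f \right)} = - 3 \left(f + f\right)^{2} = - 3 \left(2 f\right)^{2} = - 3 \cdot 4 f^{2} = - 12 f^{2}$)
$V{\left(M,-26 \right)} - 2267 = - 12 \left(-26\right)^{2} - 2267 = \left(-12\right) 676 - 2267 = -8112 - 2267 = -10379$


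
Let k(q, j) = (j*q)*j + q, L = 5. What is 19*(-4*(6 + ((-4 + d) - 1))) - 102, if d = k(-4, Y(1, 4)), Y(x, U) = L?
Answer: 7726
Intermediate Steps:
Y(x, U) = 5
k(q, j) = q + q*j² (k(q, j) = q*j² + q = q + q*j²)
d = -104 (d = -4*(1 + 5²) = -4*(1 + 25) = -4*26 = -104)
19*(-4*(6 + ((-4 + d) - 1))) - 102 = 19*(-4*(6 + ((-4 - 104) - 1))) - 102 = 19*(-4*(6 + (-108 - 1))) - 102 = 19*(-4*(6 - 109)) - 102 = 19*(-4*(-103)) - 102 = 19*412 - 102 = 7828 - 102 = 7726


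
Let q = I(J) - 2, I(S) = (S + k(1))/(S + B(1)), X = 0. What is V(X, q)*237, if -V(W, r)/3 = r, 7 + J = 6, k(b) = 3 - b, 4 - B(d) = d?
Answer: 2133/2 ≈ 1066.5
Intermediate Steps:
B(d) = 4 - d
J = -1 (J = -7 + 6 = -1)
I(S) = (2 + S)/(3 + S) (I(S) = (S + (3 - 1*1))/(S + (4 - 1*1)) = (S + (3 - 1))/(S + (4 - 1)) = (S + 2)/(S + 3) = (2 + S)/(3 + S))
q = -3/2 (q = (2 - 1)/(3 - 1) - 2 = 1/2 - 2 = (½)*1 - 2 = ½ - 2 = -3/2 ≈ -1.5000)
V(W, r) = -3*r
V(X, q)*237 = -3*(-3/2)*237 = (9/2)*237 = 2133/2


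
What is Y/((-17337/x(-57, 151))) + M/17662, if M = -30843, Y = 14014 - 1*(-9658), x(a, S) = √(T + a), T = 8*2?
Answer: -30843/17662 - 23672*I*√41/17337 ≈ -1.7463 - 8.7428*I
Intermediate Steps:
T = 16
x(a, S) = √(16 + a)
Y = 23672 (Y = 14014 + 9658 = 23672)
Y/((-17337/x(-57, 151))) + M/17662 = 23672/((-17337/√(16 - 57))) - 30843/17662 = 23672/((-17337*(-I*√41/41))) - 30843*1/17662 = 23672/((-17337*(-I*√41/41))) - 30843/17662 = 23672/((-(-17337)*I*√41/41)) - 30843/17662 = 23672/((17337*I*√41/41)) - 30843/17662 = 23672*(-I*√41/17337) - 30843/17662 = -23672*I*√41/17337 - 30843/17662 = -30843/17662 - 23672*I*√41/17337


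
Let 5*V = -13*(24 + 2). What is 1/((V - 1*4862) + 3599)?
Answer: -5/6653 ≈ -0.00075154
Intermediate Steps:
V = -338/5 (V = (-13*(24 + 2))/5 = (-13*26)/5 = (⅕)*(-338) = -338/5 ≈ -67.600)
1/((V - 1*4862) + 3599) = 1/((-338/5 - 1*4862) + 3599) = 1/((-338/5 - 4862) + 3599) = 1/(-24648/5 + 3599) = 1/(-6653/5) = -5/6653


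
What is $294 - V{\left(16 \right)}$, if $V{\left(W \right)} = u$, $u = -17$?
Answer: $311$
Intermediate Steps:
$V{\left(W \right)} = -17$
$294 - V{\left(16 \right)} = 294 - -17 = 294 + 17 = 311$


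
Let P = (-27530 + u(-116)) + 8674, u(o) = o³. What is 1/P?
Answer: -1/1579752 ≈ -6.3301e-7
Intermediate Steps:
P = -1579752 (P = (-27530 + (-116)³) + 8674 = (-27530 - 1560896) + 8674 = -1588426 + 8674 = -1579752)
1/P = 1/(-1579752) = -1/1579752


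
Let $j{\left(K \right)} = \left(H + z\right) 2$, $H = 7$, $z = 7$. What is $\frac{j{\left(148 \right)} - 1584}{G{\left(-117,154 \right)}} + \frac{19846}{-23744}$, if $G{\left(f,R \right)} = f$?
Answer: $\frac{17311841}{1389024} \approx 12.463$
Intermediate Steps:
$j{\left(K \right)} = 28$ ($j{\left(K \right)} = \left(7 + 7\right) 2 = 14 \cdot 2 = 28$)
$\frac{j{\left(148 \right)} - 1584}{G{\left(-117,154 \right)}} + \frac{19846}{-23744} = \frac{28 - 1584}{-117} + \frac{19846}{-23744} = \left(-1556\right) \left(- \frac{1}{117}\right) + 19846 \left(- \frac{1}{23744}\right) = \frac{1556}{117} - \frac{9923}{11872} = \frac{17311841}{1389024}$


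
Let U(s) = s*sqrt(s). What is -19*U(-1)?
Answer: 19*I ≈ 19.0*I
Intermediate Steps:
U(s) = s**(3/2)
-19*U(-1) = -(-19)*I = 19*I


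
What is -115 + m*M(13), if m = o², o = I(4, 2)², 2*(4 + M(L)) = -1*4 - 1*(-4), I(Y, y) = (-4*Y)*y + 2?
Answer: -3240115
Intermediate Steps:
I(Y, y) = 2 - 4*Y*y (I(Y, y) = -4*Y*y + 2 = 2 - 4*Y*y)
M(L) = -4 (M(L) = -4 + (-1*4 - 1*(-4))/2 = -4 + (-4 + 4)/2 = -4 + (½)*0 = -4 + 0 = -4)
o = 900 (o = (2 - 4*4*2)² = (2 - 32)² = (-30)² = 900)
m = 810000 (m = 900² = 810000)
-115 + m*M(13) = -115 + 810000*(-4) = -115 - 3240000 = -3240115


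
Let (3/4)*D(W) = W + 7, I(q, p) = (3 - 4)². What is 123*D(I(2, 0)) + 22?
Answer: 1334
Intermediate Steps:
I(q, p) = 1 (I(q, p) = (-1)² = 1)
D(W) = 28/3 + 4*W/3 (D(W) = 4*(W + 7)/3 = 4*(7 + W)/3 = 28/3 + 4*W/3)
123*D(I(2, 0)) + 22 = 123*(28/3 + (4/3)*1) + 22 = 123*(28/3 + 4/3) + 22 = 123*(32/3) + 22 = 1312 + 22 = 1334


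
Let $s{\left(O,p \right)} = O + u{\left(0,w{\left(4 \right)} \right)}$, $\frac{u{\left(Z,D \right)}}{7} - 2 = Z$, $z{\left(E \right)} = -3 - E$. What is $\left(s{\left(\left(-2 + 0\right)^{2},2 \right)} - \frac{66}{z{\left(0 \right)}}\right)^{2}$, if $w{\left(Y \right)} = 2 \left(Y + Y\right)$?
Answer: $1600$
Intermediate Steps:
$w{\left(Y \right)} = 4 Y$ ($w{\left(Y \right)} = 2 \cdot 2 Y = 4 Y$)
$u{\left(Z,D \right)} = 14 + 7 Z$
$s{\left(O,p \right)} = 14 + O$ ($s{\left(O,p \right)} = O + \left(14 + 7 \cdot 0\right) = O + \left(14 + 0\right) = O + 14 = 14 + O$)
$\left(s{\left(\left(-2 + 0\right)^{2},2 \right)} - \frac{66}{z{\left(0 \right)}}\right)^{2} = \left(\left(14 + \left(-2 + 0\right)^{2}\right) - \frac{66}{-3 - 0}\right)^{2} = \left(\left(14 + \left(-2\right)^{2}\right) - \frac{66}{-3 + 0}\right)^{2} = \left(\left(14 + 4\right) - \frac{66}{-3}\right)^{2} = \left(18 - -22\right)^{2} = \left(18 + 22\right)^{2} = 40^{2} = 1600$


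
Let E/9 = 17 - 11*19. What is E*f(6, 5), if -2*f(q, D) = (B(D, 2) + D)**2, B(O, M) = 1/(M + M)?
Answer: 23814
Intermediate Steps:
B(O, M) = 1/(2*M)
f(q, D) = -(1/4 + D)**2/2 (f(q, D) = -((1/2)/2 + D)**2/2 = -((1/2)*(1/2) + D)**2/2 = -(1/4 + D)**2/2)
E = -1728 (E = 9*(17 - 11*19) = 9*(17 - 209) = 9*(-192) = -1728)
E*f(6, 5) = -(-54)*(1 + 4*5)**2 = -(-54)*(1 + 20)**2 = -(-54)*21**2 = -(-54)*441 = -1728*(-441/32) = 23814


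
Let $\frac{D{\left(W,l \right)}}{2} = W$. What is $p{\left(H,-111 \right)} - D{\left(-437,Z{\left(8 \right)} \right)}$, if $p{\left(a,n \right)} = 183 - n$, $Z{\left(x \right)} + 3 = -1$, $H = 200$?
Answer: $1168$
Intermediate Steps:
$Z{\left(x \right)} = -4$ ($Z{\left(x \right)} = -3 - 1 = -4$)
$D{\left(W,l \right)} = 2 W$
$p{\left(H,-111 \right)} - D{\left(-437,Z{\left(8 \right)} \right)} = \left(183 - -111\right) - 2 \left(-437\right) = \left(183 + 111\right) - -874 = 294 + 874 = 1168$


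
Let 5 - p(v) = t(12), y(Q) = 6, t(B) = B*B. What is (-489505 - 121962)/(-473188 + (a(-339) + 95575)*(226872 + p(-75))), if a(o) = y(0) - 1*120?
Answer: -611467/21643685725 ≈ -2.8252e-5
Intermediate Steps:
t(B) = B²
a(o) = -114 (a(o) = 6 - 1*120 = 6 - 120 = -114)
p(v) = -139 (p(v) = 5 - 1*12² = 5 - 1*144 = 5 - 144 = -139)
(-489505 - 121962)/(-473188 + (a(-339) + 95575)*(226872 + p(-75))) = (-489505 - 121962)/(-473188 + (-114 + 95575)*(226872 - 139)) = -611467/(-473188 + 95461*226733) = -611467/(-473188 + 21644158913) = -611467/21643685725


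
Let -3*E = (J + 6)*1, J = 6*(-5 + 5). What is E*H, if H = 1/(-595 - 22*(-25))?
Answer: 2/45 ≈ 0.044444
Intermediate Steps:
J = 0 (J = 6*0 = 0)
H = -1/45 (H = 1/(-595 + 550) = 1/(-45) = -1/45 ≈ -0.022222)
E = -2 (E = -(0 + 6)/3 = -2 ≈ -2.0000)
E*H = -2*(-1/45) = 2/45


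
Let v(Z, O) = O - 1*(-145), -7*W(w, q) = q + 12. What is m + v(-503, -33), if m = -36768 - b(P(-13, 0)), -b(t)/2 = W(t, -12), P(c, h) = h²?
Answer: -36656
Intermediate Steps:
W(w, q) = -12/7 - q/7 (W(w, q) = -(q + 12)/7 = -(12 + q)/7 = -12/7 - q/7)
b(t) = 0 (b(t) = -2*(-12/7 - ⅐*(-12)) = -2*(-12/7 + 12/7) = -2*0 = 0)
v(Z, O) = 145 + O (v(Z, O) = O + 145 = 145 + O)
m = -36768 (m = -36768 - 1*0 = -36768 + 0 = -36768)
m + v(-503, -33) = -36768 + (145 - 33) = -36768 + 112 = -36656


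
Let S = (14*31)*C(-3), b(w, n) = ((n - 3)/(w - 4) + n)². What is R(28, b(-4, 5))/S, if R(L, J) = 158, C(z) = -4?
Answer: -79/868 ≈ -0.091014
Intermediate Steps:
b(w, n) = (n + (-3 + n)/(-4 + w))² (b(w, n) = ((-3 + n)/(-4 + w) + n)² = (n + (-3 + n)/(-4 + w))²)
S = -1736 (S = (14*31)*(-4) = 434*(-4) = -1736)
R(28, b(-4, 5))/S = 158/(-1736) = 158*(-1/1736) = -79/868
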